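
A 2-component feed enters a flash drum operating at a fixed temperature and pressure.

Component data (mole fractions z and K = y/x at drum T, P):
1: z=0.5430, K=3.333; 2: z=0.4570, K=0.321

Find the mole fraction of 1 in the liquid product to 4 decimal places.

Let ψ = V/F and solve Σ zᵢ(Kᵢ−1)/(1+ψ(Kᵢ−1)) = 0.
Check two-phase: ΣzᵢKᵢ = 1.9565 > 1 and Σzᵢ/Kᵢ = 1.5866 > 1, so g(0) = 0.9565 > 0 and g(1) = -0.5866 < 0.
Binary case is linear: z₁(K₁−1)(1+ψ(K₂−1)) + z₂(K₂−1)(1+ψ(K₁−1)) = 0
⇒ ψ = [z₁(K₁−1)+z₂(K₂−1)] / [−(K₁−1)(K₂−1)] = 0.95652/1.58411 = 0.6038
Compositions from xᵢ = zᵢ/(1+ψ(Kᵢ−1)), yᵢ = Kᵢxᵢ:
  1: x = 0.2254, y = 0.7514
  2: x = 0.7746, y = 0.2486

x_1 = 0.2254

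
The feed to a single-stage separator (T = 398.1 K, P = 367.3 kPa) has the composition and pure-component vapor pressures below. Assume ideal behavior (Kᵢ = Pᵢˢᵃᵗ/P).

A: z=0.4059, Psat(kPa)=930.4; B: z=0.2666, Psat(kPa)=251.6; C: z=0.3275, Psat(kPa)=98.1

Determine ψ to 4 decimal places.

Raoult's law: Kᵢ = Pᵢˢᵃᵗ/P = Pᵢˢᵃᵗ/367.3.
  K_A = 930.4/367.3 = 2.533079, K_B = 251.6/367.3 = 0.684999, K_C = 98.1/367.3 = 0.267084
Material balance + equilibrium reduce to Σ zᵢ(Kᵢ−1)/(1+ψ(Kᵢ−1)) = 0.
Feasibility: ΣzᵢKᵢ = 1.2983, Σzᵢ/Kᵢ = 1.7756 — both > 1, two phases present.
Iterate (Newton) starting at ψ = 0.69:
  ψ = 0.6900: g = -0.29051, g' = -0.9885 → ψ = 0.3961
  ψ = 0.3961: g = -0.04701, g' = -0.7531 → ψ = 0.3337
  ψ = 0.3337: g = 0.00009, g' = -0.7588 → ψ = 0.3338
Converged at ψ = 0.3338.

ψ = 0.3338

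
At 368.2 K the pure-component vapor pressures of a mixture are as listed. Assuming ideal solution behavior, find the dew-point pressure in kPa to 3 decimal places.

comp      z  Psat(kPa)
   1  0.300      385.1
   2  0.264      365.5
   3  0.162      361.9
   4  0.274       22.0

Pdew = 69.428 kPa

At the dew point ψ → 1, so Σzᵢ/Kᵢ = 1 with Kᵢ = Pᵢˢᵃᵗ/P ⇒ 1/P = Σzᵢ/Pᵢˢᵃᵗ.
1/P = 0.300/385.1 + 0.264/365.5 + 0.162/361.9 + 0.274/22.0 = 0.014403 ⇒ P = 69.428 kPa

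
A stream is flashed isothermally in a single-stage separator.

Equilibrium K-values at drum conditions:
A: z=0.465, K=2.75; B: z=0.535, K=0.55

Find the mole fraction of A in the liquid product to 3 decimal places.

x_A = 0.205

Binary case is linear: z₁(K₁−1)(1+V/F(K₂−1)) + z₂(K₂−1)(1+V/F(K₁−1)) = 0
⇒ V/F = [z₁(K₁−1)+z₂(K₂−1)] / [−(K₁−1)(K₂−1)] = 0.5730/0.7875 = 0.728
Compositions from xᵢ = zᵢ/(1+V/F(Kᵢ−1)), yᵢ = Kᵢxᵢ:
  A: x = 0.205, y = 0.562
  B: x = 0.795, y = 0.438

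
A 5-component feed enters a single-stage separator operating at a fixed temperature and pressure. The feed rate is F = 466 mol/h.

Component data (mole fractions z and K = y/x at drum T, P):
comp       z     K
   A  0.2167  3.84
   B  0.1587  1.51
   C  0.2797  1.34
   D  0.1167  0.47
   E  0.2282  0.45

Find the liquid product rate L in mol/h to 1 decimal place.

Material balance + equilibrium reduce to Σ zᵢ(Kᵢ−1)/(1+V/F(Kᵢ−1)) = 0.
g(0) = ΣzᵢKᵢ − 1 = 0.6041 and g(1) = 1 − Σzᵢ/Kᵢ = -0.1257, so a root lies in (0, 1).
Newton iteration, V/F⁰ = 0.41:
  V/F = 0.4100: g = 0.19367, g' = -0.5948 → V/F = 0.7356
  V/F = 0.7356: g = 0.02199, g' = -0.5084 → V/F = 0.7788
  V/F = 0.7788: g = -0.00017, g' = -0.5171 → V/F = 0.7785
Converged at V/F = 0.7785.
Then V = V/F·F = 0.7785·466 = 362.8 mol/h and L = F − V = 103.2 mol/h.

L = 103.2 mol/h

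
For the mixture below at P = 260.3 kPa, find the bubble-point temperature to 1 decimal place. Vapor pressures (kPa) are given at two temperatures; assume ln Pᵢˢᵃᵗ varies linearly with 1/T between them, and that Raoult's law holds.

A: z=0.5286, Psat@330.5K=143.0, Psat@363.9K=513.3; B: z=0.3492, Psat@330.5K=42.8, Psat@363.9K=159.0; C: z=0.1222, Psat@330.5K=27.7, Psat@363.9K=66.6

Bubble-point temperature: ΣzᵢPᵢˢᵃᵗ(T) = P. Interpolate ln Pᵢˢᵃᵗ = aᵢ + bᵢ/T.
  T = 330.5 K: ΣzᵢPᵢˢᵃᵗ = 93.92 kPa
  T = 363.9 K: ΣzᵢPᵢˢᵃᵗ = 334.99 kPa
  T = 347.2 K: ΣzᵢPᵢˢᵃᵗ = 182.77 kPa
  T = 355.5 K: ΣzᵢPᵢˢᵃᵗ = 248.73 kPa
  T = 359.7 K: ΣzᵢPᵢˢᵃᵗ = 289.15 kPa
  T = 357.6 K: ΣzᵢPᵢˢᵃᵗ = 268.29 kPa
  T = 356.6 K: ΣzᵢPᵢˢᵃᵗ = 258.82 kPa
Interpolating between 356.6 K and 357.6 K gives T ≈ 356.8 K.

T = 356.8 K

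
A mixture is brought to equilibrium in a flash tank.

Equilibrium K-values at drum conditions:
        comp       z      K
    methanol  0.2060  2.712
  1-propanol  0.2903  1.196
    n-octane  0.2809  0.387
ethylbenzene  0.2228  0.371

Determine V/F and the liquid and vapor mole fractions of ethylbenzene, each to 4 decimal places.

V/F = 0.1366, x_ethylbenzene = 0.2437, y_ethylbenzene = 0.0904

Rachford–Rice: g(V/F) = Σ zᵢ(Kᵢ−1)/(1+V/F(Kᵢ−1)) = 0.
g(0) = ΣzᵢKᵢ − 1 = 0.0972 and g(1) = 1 − Σzᵢ/Kᵢ = -0.6451, so a root lies in (0, 1).
Iterate (Newton) starting at V/F = 0.65:
  V/F = 0.6500: g = -0.30592, g' = -0.6880 → V/F = 0.2053
  V/F = 0.2053: g = -0.04227, g' = -0.5952 → V/F = 0.1343
  V/F = 0.1343: g = 0.00146, g' = -0.6402 → V/F = 0.1366
Converged at V/F = 0.1366.
Compositions from xᵢ = zᵢ/(1+V/F(Kᵢ−1)), yᵢ = Kᵢxᵢ:
  methanol: x = 0.1670, y = 0.4528
  1-propanol: x = 0.2827, y = 0.3381
  n-octane: x = 0.3066, y = 0.1186
  ethylbenzene: x = 0.2437, y = 0.0904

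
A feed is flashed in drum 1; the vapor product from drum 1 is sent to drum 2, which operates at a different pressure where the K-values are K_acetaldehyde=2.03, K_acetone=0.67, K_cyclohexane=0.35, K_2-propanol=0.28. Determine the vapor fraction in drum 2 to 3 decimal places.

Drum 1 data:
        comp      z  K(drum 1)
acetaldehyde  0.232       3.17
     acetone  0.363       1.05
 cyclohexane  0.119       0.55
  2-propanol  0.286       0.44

Drum 1:
Rachford–Rice: g(ψ₁) = Σ zᵢ(Kᵢ−1)/(1+ψ₁(Kᵢ−1)) = 0.
Check two-phase: ΣzᵢKᵢ = 1.308 > 1 and Σzᵢ/Kᵢ = 1.285 > 1, so g(0) = 0.308 > 0 and g(1) = -0.285 < 0.
Newton iteration, ψ₁⁰ = 0.39:
  ψ₁ = 0.390: g = 0.0206, g' = -0.504 → ψ₁ = 0.431
  ψ₁ = 0.431: g = 0.0004, g' = -0.486 → ψ₁ = 0.432
Converged at ψ₁ = 0.432.
Drum-1 compositions:
  acetaldehyde: x = 0.120, y = 0.380
  acetone: x = 0.355, y = 0.373
  cyclohexane: x = 0.148, y = 0.081
  2-propanol: x = 0.377, y = 0.166
Drum-2 feed = drum-1 vapor: z₂ = (0.3797, 0.3731, 0.0812, 0.1660).
Drum 2:
Let ψ₂ = V/F and solve Σ zᵢ(Kᵢ−1)/(1+ψ₂(Kᵢ−1)) = 0.
Check two-phase: ΣzᵢKᵢ = 1.096 > 1 and Σzᵢ/Kᵢ = 1.569 > 1, so g(0) = 0.096 > 0 and g(1) = -0.569 < 0.
Newton–Raphson from ψ₂ = 0.5:
  ψ₂ = 0.500: g = -0.1542, g' = -0.519 → ψ₂ = 0.203
  ψ₂ = 0.203: g = -0.0092, g' = -0.486 → ψ₂ = 0.184
Converged at ψ₂ = 0.184.
  acetaldehyde: x = 0.319, y = 0.648
  acetone: x = 0.397, y = 0.266
  cyclohexane: x = 0.092, y = 0.032
  2-propanol: x = 0.191, y = 0.054

V/F (drum 2) = 0.184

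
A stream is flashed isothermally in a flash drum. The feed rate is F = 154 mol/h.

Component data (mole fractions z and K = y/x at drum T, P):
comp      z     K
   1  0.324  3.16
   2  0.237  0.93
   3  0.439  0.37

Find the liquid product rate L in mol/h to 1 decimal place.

Newton–Raphson from ψ = 0.62:
  ψ = 0.620: g = -0.1720, g' = -0.747 → ψ = 0.390
  ψ = 0.390: g = -0.0036, g' = -0.753 → ψ = 0.385
Converged at ψ = 0.385.
Then V = ψ·F = 0.3849·154 = 59.3 mol/h and L = F − V = 94.7 mol/h.

L = 94.7 mol/h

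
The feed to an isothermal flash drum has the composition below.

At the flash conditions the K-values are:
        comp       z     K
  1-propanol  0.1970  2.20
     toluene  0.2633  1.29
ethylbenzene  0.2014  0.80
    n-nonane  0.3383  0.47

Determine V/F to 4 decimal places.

V/F = 0.2623

Iterate (Newton) starting at V/F = 0.5:
  V/F = 0.5000: g = -0.07426, g' = -0.3136 → V/F = 0.2632
  V/F = 0.2632: g = -0.00027, g' = -0.3203 → V/F = 0.2623
Converged at V/F = 0.2623.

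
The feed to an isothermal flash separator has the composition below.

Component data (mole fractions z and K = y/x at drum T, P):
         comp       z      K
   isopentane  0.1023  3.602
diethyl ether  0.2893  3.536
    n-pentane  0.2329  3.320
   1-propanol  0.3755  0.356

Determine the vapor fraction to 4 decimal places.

ψ = 0.8172

Rachford–Rice: g(ψ) = Σ zᵢ(Kᵢ−1)/(1+ψ(Kᵢ−1)) = 0.
g(0) = ΣzᵢKᵢ − 1 = 1.2984 and g(1) = 1 − Σzᵢ/Kᵢ = -0.2351, so a root lies in (0, 1).
Newton–Raphson from ψ = 0.34:
  ψ = 0.3400: g = 0.52765, g' = -1.3786 → ψ = 0.7228
  ψ = 0.7228: g = 0.10085, g' = -1.0353 → ψ = 0.8202
  ψ = 0.8202: g = -0.00326, g' = -1.1150 → ψ = 0.8172
Converged at ψ = 0.8172.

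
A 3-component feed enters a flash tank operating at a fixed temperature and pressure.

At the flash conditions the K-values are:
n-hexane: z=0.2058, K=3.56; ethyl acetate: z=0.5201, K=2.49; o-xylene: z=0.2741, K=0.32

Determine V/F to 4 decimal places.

V/F = 0.9085

Rachford–Rice: g(V/F) = Σ zᵢ(Kᵢ−1)/(1+V/F(Kᵢ−1)) = 0.
Feasibility: ΣzᵢKᵢ = 2.1154, Σzᵢ/Kᵢ = 1.1232 — both > 1, two phases present.
Newton iteration, V/F⁰ = 0.66:
  V/F = 0.6600: g = 0.24845, g' = -0.8971 → V/F = 0.9369
  V/F = 0.9369: g = -0.03518, g' = -1.2804 → V/F = 0.9095
  V/F = 0.9095: g = -0.00113, g' = -1.2005 → V/F = 0.9085
Converged at V/F = 0.9085.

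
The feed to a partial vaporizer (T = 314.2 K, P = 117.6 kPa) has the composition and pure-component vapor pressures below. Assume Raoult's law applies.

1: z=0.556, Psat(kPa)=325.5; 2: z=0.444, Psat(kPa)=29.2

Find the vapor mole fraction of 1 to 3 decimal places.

y_1 = 0.826

Raoult's law: Kᵢ = Pᵢˢᵃᵗ/P = Pᵢˢᵃᵗ/117.6.
  K_1 = 325.5/117.6 = 2.76786, K_2 = 29.2/117.6 = 0.24830
Iterate (Newton) starting at ψ = 0.43:
  ψ = 0.430: g = 0.0653, g' = -1.109 → ψ = 0.489
Converged at ψ = 0.489.
Compositions from xᵢ = zᵢ/(1+ψ(Kᵢ−1)), yᵢ = Kᵢxᵢ:
  1: x = 0.298, y = 0.826
  2: x = 0.702, y = 0.174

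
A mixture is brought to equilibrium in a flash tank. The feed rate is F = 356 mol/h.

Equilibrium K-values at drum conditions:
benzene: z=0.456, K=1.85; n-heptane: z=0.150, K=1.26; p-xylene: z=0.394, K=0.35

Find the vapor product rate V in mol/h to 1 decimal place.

Material balance + equilibrium reduce to Σ zᵢ(Kᵢ−1)/(1+ψ(Kᵢ−1)) = 0.
g(0) = ΣzᵢKᵢ − 1 = 0.171 and g(1) = 1 − Σzᵢ/Kᵢ = -0.491, so a root lies in (0, 1).
Newton iteration, ψ⁰ = 0.5:
  ψ = 0.500: g = -0.0729, g' = -0.536 → ψ = 0.364
  ψ = 0.364: g = -0.0038, g' = -0.486 → ψ = 0.356
Converged at ψ = 0.356.
Then V = ψ·F = 0.3561·356 = 126.8 mol/h and L = F − V = 229.2 mol/h.

V = 126.8 mol/h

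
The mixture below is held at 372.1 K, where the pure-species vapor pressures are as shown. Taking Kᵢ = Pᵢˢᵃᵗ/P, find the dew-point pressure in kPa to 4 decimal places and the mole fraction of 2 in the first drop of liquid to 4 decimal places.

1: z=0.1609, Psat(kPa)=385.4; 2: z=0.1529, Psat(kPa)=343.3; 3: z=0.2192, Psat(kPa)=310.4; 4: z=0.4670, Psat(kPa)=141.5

Pdew = 205.3637 kPa, x_2 = 0.0915

At the dew point ψ → 1, so Σzᵢ/Kᵢ = 1 with Kᵢ = Pᵢˢᵃᵗ/P ⇒ 1/P = Σzᵢ/Pᵢˢᵃᵗ.
1/P = 0.1609/385.4 + 0.1529/343.3 + 0.2192/310.4 + 0.4670/141.5 = 0.0048694 ⇒ P = 205.3637 kPa
xᵢ = zᵢP/Pᵢˢᵃᵗ ⇒ x_2 = 0.1529·205.3637/343.3 = 0.0915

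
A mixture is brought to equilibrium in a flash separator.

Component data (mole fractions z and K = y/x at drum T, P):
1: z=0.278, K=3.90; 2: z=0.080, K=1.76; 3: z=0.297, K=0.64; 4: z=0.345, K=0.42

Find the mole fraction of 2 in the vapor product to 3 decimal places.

Rachford–Rice: g(V/F) = Σ zᵢ(Kᵢ−1)/(1+V/F(Kᵢ−1)) = 0.
Check two-phase: ΣzᵢKᵢ = 1.560 > 1 and Σzᵢ/Kᵢ = 1.402 > 1, so g(0) = 0.560 > 0 and g(1) = -0.402 < 0.
Newton–Raphson from V/F = 0.5:
  V/F = 0.500: g = -0.0391, g' = -0.701 → V/F = 0.444
  V/F = 0.444: g = 0.0009, g' = -0.737 → V/F = 0.446
Converged at V/F = 0.446.
Compositions from xᵢ = zᵢ/(1+V/F(Kᵢ−1)), yᵢ = Kᵢxᵢ:
  1: x = 0.121, y = 0.473
  2: x = 0.060, y = 0.105
  3: x = 0.354, y = 0.226
  4: x = 0.465, y = 0.195

y_2 = 0.105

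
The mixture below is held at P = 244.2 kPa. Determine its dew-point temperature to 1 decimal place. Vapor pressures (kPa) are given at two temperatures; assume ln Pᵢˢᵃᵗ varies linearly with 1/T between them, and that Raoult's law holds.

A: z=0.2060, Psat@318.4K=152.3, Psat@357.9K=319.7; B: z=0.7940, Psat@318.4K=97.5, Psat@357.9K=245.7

T = 355.2 K

Dew-point temperature: Σzᵢ·P/Pᵢˢᵃᵗ(T) = 1. Interpolate ln Pᵢˢᵃᵗ = aᵢ + bᵢ/T.
  T = 318.4 K: ΣzᵢP/Pᵢˢᵃᵗ = 2.3190
  T = 357.9 K: ΣzᵢP/Pᵢˢᵃᵗ = 0.9465
  T = 338.1 K: ΣzᵢP/Pᵢˢᵃᵗ = 1.4441
  T = 348.0 K: ΣzᵢP/Pᵢˢᵃᵗ = 1.1620
  T = 352.9 K: ΣzᵢP/Pᵢˢᵃᵗ = 1.0483
  T = 355.4 K: ΣzᵢP/Pᵢˢᵃᵗ = 0.9957
Interpolating between 352.9 K and 355.4 K gives T ≈ 355.2 K.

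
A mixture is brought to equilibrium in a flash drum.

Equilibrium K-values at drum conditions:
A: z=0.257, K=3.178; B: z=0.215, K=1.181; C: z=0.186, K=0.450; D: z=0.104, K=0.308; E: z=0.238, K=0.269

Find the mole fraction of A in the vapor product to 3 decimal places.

Material balance + equilibrium reduce to Σ zᵢ(Kᵢ−1)/(1+ψ(Kᵢ−1)) = 0.
Check two-phase: ΣzᵢKᵢ = 1.250 > 1 and Σzᵢ/Kᵢ = 1.899 > 1, so g(0) = 0.250 > 0 and g(1) = -0.899 < 0.
Newton iteration, ψ⁰ = 0.62:
  ψ = 0.620: g = -0.3263, g' = -0.934 → ψ = 0.271
  ψ = 0.271: g = -0.0364, g' = -0.840 → ψ = 0.227
  ψ = 0.227: g = 0.0008, g' = -0.878 → ψ = 0.228
Converged at ψ = 0.228.
Compositions from xᵢ = zᵢ/(1+ψ(Kᵢ−1)), yᵢ = Kᵢxᵢ:
  A: x = 0.172, y = 0.546
  B: x = 0.206, y = 0.244
  C: x = 0.213, y = 0.096
  D: x = 0.124, y = 0.038
  E: x = 0.286, y = 0.077

y_A = 0.546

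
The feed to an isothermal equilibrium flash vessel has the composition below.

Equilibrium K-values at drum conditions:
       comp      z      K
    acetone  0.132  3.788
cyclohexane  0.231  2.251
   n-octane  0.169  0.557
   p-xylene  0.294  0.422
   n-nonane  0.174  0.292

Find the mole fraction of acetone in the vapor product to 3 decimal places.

y_acetone = 0.292

Material balance + equilibrium reduce to Σ zᵢ(Kᵢ−1)/(1+ψ(Kᵢ−1)) = 0.
Check two-phase: ΣzᵢKᵢ = 1.289 > 1 and Σzᵢ/Kᵢ = 1.733 > 1, so g(0) = 0.289 > 0 and g(1) = -0.733 < 0.
Iterate (Newton) starting at ψ = 0.5:
  ψ = 0.500: g = -0.1944, g' = -0.774 → ψ = 0.249
  ψ = 0.249: g = 0.0055, g' = -0.872 → ψ = 0.255
Converged at ψ = 0.255.
Compositions from xᵢ = zᵢ/(1+ψ(Kᵢ−1)), yᵢ = Kᵢxᵢ:
  acetone: x = 0.077, y = 0.292
  cyclohexane: x = 0.175, y = 0.394
  n-octane: x = 0.191, y = 0.106
  p-xylene: x = 0.345, y = 0.146
  n-nonane: x = 0.212, y = 0.062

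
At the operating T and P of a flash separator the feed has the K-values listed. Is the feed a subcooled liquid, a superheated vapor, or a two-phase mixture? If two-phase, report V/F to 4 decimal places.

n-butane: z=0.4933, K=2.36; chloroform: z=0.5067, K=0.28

ΣzᵢKᵢ = 1.3061; Σzᵢ/Kᵢ = 2.0187.
Both exceed 1, so a two-phase solution exists.
Binary case is linear: z₁(K₁−1)(1+ψ(K₂−1)) + z₂(K₂−1)(1+ψ(K₁−1)) = 0
⇒ ψ = [z₁(K₁−1)+z₂(K₂−1)] / [−(K₁−1)(K₂−1)] = 0.30606/0.97920 = 0.3126

two-phase, V/F = 0.3126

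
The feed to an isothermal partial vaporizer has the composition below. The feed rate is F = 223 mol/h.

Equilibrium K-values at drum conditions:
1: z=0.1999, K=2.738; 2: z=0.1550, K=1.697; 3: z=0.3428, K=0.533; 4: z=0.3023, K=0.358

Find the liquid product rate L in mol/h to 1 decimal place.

Material balance + equilibrium reduce to Σ zᵢ(Kᵢ−1)/(1+V/F(Kᵢ−1)) = 0.
g(0) = ΣzᵢKᵢ − 1 = 0.1013 and g(1) = 1 − Σzᵢ/Kᵢ = -0.6519, so a root lies in (0, 1).
Iterate (Newton) starting at V/F = 0.5:
  V/F = 0.5000: g = -0.22868, g' = -0.6118 → V/F = 0.1262
  V/F = 0.1262: g = 0.00293, g' = -0.7017 → V/F = 0.1304
Converged at V/F = 0.1304.
Then V = V/F·F = 0.1304·223 = 29.1 mol/h and L = F − V = 193.9 mol/h.

L = 193.9 mol/h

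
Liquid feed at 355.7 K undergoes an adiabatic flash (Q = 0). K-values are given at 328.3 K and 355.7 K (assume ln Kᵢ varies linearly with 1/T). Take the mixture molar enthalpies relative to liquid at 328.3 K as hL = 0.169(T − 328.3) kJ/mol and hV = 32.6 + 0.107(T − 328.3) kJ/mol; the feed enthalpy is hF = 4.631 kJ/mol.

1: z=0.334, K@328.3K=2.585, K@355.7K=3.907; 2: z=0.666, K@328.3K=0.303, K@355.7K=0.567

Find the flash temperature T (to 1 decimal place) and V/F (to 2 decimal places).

Adiabatic flash: solve Rachford–Rice at each trial T, then check hF = ψ·hV(T) + (1−ψ)·hL(T).
  T = 328.3 K: K = (2.585, 0.303), RR gives ψ = 0.059, H_out = 1.924 kJ/mol
  T = 355.7 K: K = (3.907, 0.567), RR gives ψ = 0.542, H_out = 21.387 kJ/mol
  T = 342.0 K: K = (3.204, 0.420), RR gives ψ = 0.273, H_out = 10.998 kJ/mol
  T = 335.1 K: K = (2.882, 0.357), RR gives ψ = 0.166, H_out = 6.488 kJ/mol
  T = 331.7 K: K = (2.731, 0.329), RR gives ψ = 0.113, H_out = 4.244 kJ/mol
  T = 333.4 K: K = (2.806, 0.343), RR gives ψ = 0.140, H_out = 5.372 kJ/mol
Linear interpolation between T = 331.7 (H_out = 4.244) and T = 333.4 (H_out = 5.372) on hF = 4.631 gives T ≈ 332.3 K, at which ψ = 0.12.

T = 332.3 K, V/F = 0.12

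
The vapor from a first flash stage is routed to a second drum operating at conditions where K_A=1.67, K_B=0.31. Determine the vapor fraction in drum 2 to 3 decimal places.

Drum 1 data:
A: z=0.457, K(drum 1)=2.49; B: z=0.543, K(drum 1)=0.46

Drum 1:
Rachford–Rice: g(ψ₁) = Σ zᵢ(Kᵢ−1)/(1+ψ₁(Kᵢ−1)) = 0.
Check two-phase: ΣzᵢKᵢ = 1.388 > 1 and Σzᵢ/Kᵢ = 1.364 > 1, so g(0) = 0.388 > 0 and g(1) = -0.364 < 0.
Newton iteration, ψ₁⁰ = 0.36:
  ψ₁ = 0.360: g = 0.0792, g' = -0.674 → ψ₁ = 0.478
  ψ₁ = 0.478: g = 0.0027, g' = -0.634 → ψ₁ = 0.482
Converged at ψ₁ = 0.482.
Drum-1 compositions:
  A: x = 0.266, y = 0.662
  B: x = 0.734, y = 0.338
Drum-2 feed = drum-1 vapor: z₂ = (0.6624, 0.3376).
Drum 2:
Let ψ₂ = V/F and solve Σ zᵢ(Kᵢ−1)/(1+ψ₂(Kᵢ−1)) = 0.
g(0) = ΣzᵢKᵢ − 1 = 0.211 and g(1) = 1 − Σzᵢ/Kᵢ = -0.486, so a root lies in (0, 1).
Binary case is linear: z₁(K₁−1)(1+ψ₂(K₂−1)) + z₂(K₂−1)(1+ψ₂(K₁−1)) = 0
⇒ ψ₂ = [z₁(K₁−1)+z₂(K₂−1)] / [−(K₁−1)(K₂−1)] = 0.2108/0.4623 = 0.456
  A: x = 0.507, y = 0.847
  B: x = 0.493, y = 0.153

V/F (drum 2) = 0.456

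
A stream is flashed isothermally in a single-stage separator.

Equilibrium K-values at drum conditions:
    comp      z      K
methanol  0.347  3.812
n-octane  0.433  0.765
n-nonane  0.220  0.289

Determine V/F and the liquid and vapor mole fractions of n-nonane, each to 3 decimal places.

V/F = 0.563, x_n-nonane = 0.367, y_n-nonane = 0.106

Rachford–Rice: g(V/F) = Σ zᵢ(Kᵢ−1)/(1+V/F(Kᵢ−1)) = 0.
Feasibility: ΣzᵢKᵢ = 1.718, Σzᵢ/Kᵢ = 1.418 — both > 1, two phases present.
Newton iteration, V/F⁰ = 0.5:
  V/F = 0.500: g = 0.0476, g' = -0.772 → V/F = 0.562
  V/F = 0.562: g = 0.0007, g' = -0.752 → V/F = 0.563
Converged at V/F = 0.563.
Compositions from xᵢ = zᵢ/(1+V/F(Kᵢ−1)), yᵢ = Kᵢxᵢ:
  methanol: x = 0.134, y = 0.512
  n-octane: x = 0.499, y = 0.382
  n-nonane: x = 0.367, y = 0.106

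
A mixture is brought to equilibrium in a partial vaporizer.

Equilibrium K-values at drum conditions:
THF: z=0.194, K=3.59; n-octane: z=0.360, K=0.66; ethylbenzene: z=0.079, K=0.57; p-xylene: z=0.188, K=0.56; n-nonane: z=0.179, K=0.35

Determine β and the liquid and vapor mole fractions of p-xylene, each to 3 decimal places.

β = 0.127, x_p-xylene = 0.199, y_p-xylene = 0.112

Iterate (Newton) starting at β = 0.66:
  β = 0.660: g = -0.3401, g' = -0.579 → β = 0.073
  β = 0.073: g = 0.0547, g' = -1.103 → β = 0.122
  β = 0.122: g = 0.0042, g' = -0.942 → β = 0.127
Converged at β = 0.127.
Compositions from xᵢ = zᵢ/(1+β(Kᵢ−1)), yᵢ = Kᵢxᵢ:
  THF: x = 0.146, y = 0.524
  n-octane: x = 0.376, y = 0.248
  ethylbenzene: x = 0.084, y = 0.048
  p-xylene: x = 0.199, y = 0.112
  n-nonane: x = 0.195, y = 0.068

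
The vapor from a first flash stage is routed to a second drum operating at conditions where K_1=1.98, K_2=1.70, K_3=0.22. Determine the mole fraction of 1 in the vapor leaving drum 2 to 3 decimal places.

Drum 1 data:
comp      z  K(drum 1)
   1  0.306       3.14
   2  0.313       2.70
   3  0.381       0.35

Drum 1:
Rachford–Rice: g(ψ₁) = Σ zᵢ(Kᵢ−1)/(1+ψ₁(Kᵢ−1)) = 0.
g(0) = ΣzᵢKᵢ − 1 = 0.939 and g(1) = 1 − Σzᵢ/Kᵢ = -0.302, so a root lies in (0, 1).
Iterate (Newton) starting at ψ₁ = 0.5:
  ψ₁ = 0.500: g = 0.2371, g' = -0.945 → ψ₁ = 0.751
  ψ₁ = 0.751: g = 0.0011, g' = -0.995 → ψ₁ = 0.752
Converged at ψ₁ = 0.752.
Drum-1 compositions:
  1: x = 0.117, y = 0.368
  2: x = 0.137, y = 0.371
  3: x = 0.745, y = 0.261
Drum-2 feed = drum-1 vapor: z₂ = (0.3682, 0.3709, 0.2609).
Drum 2:
Let ψ₂ = V/F and solve Σ zᵢ(Kᵢ−1)/(1+ψ₂(Kᵢ−1)) = 0.
Check two-phase: ΣzᵢKᵢ = 1.417 > 1 and Σzᵢ/Kᵢ = 1.590 > 1, so g(0) = 0.417 > 0 and g(1) = -0.590 < 0.
Newton–Raphson from ψ₂ = 0.5:
  ψ₂ = 0.500: g = 0.1009, g' = -0.686 → ψ₂ = 0.647
  ψ₂ = 0.647: g = -0.0115, g' = -0.866 → ψ₂ = 0.634
Converged at ψ₂ = 0.634.
  1: x = 0.227, y = 0.450
  2: x = 0.257, y = 0.437
  3: x = 0.516, y = 0.114

y_1 (drum 2) = 0.450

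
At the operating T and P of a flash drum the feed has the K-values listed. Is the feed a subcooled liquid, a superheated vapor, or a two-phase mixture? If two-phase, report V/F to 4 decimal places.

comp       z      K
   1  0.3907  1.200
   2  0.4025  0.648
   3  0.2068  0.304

ΣzᵢKᵢ = 0.7925; Σzᵢ/Kᵢ = 1.6270.
Since ΣzᵢKᵢ < 1 the mixture is below its bubble point — single liquid phase.

subcooled liquid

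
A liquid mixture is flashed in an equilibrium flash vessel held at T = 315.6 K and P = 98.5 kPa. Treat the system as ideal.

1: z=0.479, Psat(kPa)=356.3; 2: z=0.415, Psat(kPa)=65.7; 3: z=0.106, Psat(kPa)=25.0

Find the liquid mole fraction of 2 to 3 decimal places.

Raoult's law: Kᵢ = Pᵢˢᵃᵗ/P = Pᵢˢᵃᵗ/98.5.
  K_1 = 356.3/98.5 = 3.61726, K_2 = 65.7/98.5 = 0.66701, K_3 = 25.0/98.5 = 0.25381
Material balance + equilibrium reduce to Σ zᵢ(Kᵢ−1)/(1+V/F(Kᵢ−1)) = 0.
g(0) = ΣzᵢKᵢ − 1 = 1.036 and g(1) = 1 − Σzᵢ/Kᵢ = -0.172, so a root lies in (0, 1).
Iterate (Newton) starting at V/F = 0.5:
  V/F = 0.500: g = 0.2511, g' = -0.832 → V/F = 0.802
  V/F = 0.802: g = 0.0192, g' = -0.793 → V/F = 0.826
Converged at V/F = 0.826.
Compositions from xᵢ = zᵢ/(1+V/F(Kᵢ−1)), yᵢ = Kᵢxᵢ:
  1: x = 0.152, y = 0.548
  2: x = 0.572, y = 0.382
  3: x = 0.276, y = 0.070

x_2 = 0.572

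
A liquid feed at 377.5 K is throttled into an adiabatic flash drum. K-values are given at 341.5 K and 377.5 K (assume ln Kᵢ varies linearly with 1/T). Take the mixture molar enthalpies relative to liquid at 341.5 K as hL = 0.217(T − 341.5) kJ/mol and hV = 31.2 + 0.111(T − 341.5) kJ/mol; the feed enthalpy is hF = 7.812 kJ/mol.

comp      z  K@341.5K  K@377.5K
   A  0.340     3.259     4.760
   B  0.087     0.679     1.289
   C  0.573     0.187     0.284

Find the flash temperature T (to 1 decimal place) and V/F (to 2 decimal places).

T = 348.6 K, V/F = 0.21

Adiabatic flash: solve Rachford–Rice at each trial T, then check hF = ψ·hV(T) + (1−ψ)·hL(T).
  T = 341.5 K: K = (3.259, 0.679, 0.187), RR gives ψ = 0.159, H_out = 4.975 kJ/mol
  T = 377.5 K: K = (4.760, 1.289, 0.284), RR gives ψ = 0.369, H_out = 17.929 kJ/mol
  T = 359.5 K: K = (3.976, 0.951, 0.233), RR gives ψ = 0.272, H_out = 11.861 kJ/mol
  T = 350.5 K: K = (3.609, 0.807, 0.209), RR gives ψ = 0.218, H_out = 8.556 kJ/mol
  T = 346.0 K: K = (3.432, 0.741, 0.198), RR gives ψ = 0.190, H_out = 6.806 kJ/mol
  T = 348.2 K: K = (3.518, 0.773, 0.203), RR gives ψ = 0.204, H_out = 7.671 kJ/mol
Linear interpolation between T = 348.2 (H_out = 7.671) and T = 350.5 (H_out = 8.556) on hF = 7.812 gives T ≈ 348.6 K, at which ψ = 0.21.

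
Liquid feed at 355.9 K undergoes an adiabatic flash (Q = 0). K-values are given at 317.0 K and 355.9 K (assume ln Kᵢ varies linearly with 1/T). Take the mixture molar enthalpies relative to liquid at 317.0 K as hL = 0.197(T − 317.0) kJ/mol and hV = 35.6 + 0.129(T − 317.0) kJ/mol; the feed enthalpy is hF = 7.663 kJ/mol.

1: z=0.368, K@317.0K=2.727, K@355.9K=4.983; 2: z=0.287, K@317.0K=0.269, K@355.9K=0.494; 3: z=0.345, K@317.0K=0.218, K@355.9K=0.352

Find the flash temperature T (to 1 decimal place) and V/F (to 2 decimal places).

T = 322.8 K, V/F = 0.19

Adiabatic flash: solve Rachford–Rice at each trial T, then check hF = ψ·hV(T) + (1−ψ)·hL(T).
  T = 317.0 K: K = (2.727, 0.269, 0.218), RR gives ψ = 0.119, H_out = 4.234 kJ/mol
  T = 355.9 K: K = (4.983, 0.494, 0.352), RR gives ψ = 0.469, H_out = 23.104 kJ/mol
  T = 336.4 K: K = (3.748, 0.371, 0.281), RR gives ψ = 0.312, H_out = 14.512 kJ/mol
  T = 326.7 K: K = (3.212, 0.317, 0.248), RR gives ψ = 0.225, H_out = 9.770 kJ/mol
  T = 321.9 K: K = (2.966, 0.293, 0.233), RR gives ψ = 0.176, H_out = 7.165 kJ/mol
  T = 324.3 K: K = (3.087, 0.305, 0.241), RR gives ψ = 0.201, H_out = 8.495 kJ/mol
Linear interpolation between T = 321.9 (H_out = 7.165) and T = 324.3 (H_out = 8.495) on hF = 7.663 gives T ≈ 322.8 K, at which ψ = 0.19.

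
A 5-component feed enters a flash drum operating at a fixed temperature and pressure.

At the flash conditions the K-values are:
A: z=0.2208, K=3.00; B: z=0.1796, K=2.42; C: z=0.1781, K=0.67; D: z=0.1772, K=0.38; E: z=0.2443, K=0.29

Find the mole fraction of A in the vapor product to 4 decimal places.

Newton iteration, ψ⁰ = 0.49:
  ψ = 0.4900: g = -0.12049, g' = -0.8090 → ψ = 0.3411
  ψ = 0.3411: g = -0.00008, g' = -0.8251 → ψ = 0.3410
Converged at ψ = 0.3410.
Compositions from xᵢ = zᵢ/(1+ψ(Kᵢ−1)), yᵢ = Kᵢxᵢ:
  A: x = 0.1313, y = 0.3938
  B: x = 0.1210, y = 0.2928
  C: x = 0.2007, y = 0.1345
  D: x = 0.2247, y = 0.0854
  E: x = 0.3223, y = 0.0935

y_A = 0.3938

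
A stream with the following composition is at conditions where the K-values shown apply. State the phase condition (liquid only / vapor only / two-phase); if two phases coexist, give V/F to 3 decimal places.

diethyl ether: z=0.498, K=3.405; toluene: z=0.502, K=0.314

ΣzᵢKᵢ = 1.853; Σzᵢ/Kᵢ = 1.745.
Both exceed 1, so a two-phase solution exists.
Rachford–Rice: g(ψ) = Σ zᵢ(Kᵢ−1)/(1+ψ(Kᵢ−1)) = 0.
Newton iteration, ψ⁰ = 0.51:
  ψ = 0.510: g = 0.0082, g' = -1.140 → ψ = 0.517
Converged at ψ = 0.517.

two-phase, V/F = 0.517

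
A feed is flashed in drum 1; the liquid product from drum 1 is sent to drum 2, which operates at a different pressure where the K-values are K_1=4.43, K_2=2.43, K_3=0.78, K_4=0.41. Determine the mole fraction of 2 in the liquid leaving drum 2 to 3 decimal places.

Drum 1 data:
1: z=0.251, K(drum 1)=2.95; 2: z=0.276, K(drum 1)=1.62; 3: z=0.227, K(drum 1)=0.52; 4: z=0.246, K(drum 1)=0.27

x_2 (drum 2) = 0.130

Drum 1:
Let ψ₁ = V/F and solve Σ zᵢ(Kᵢ−1)/(1+ψ₁(Kᵢ−1)) = 0.
Feasibility: ΣzᵢKᵢ = 1.372, Σzᵢ/Kᵢ = 1.603 — both > 1, two phases present.
Newton–Raphson from ψ₁ = 0.5:
  ψ₁ = 0.500: g = -0.0477, g' = -0.722 → ψ₁ = 0.434
  ψ₁ = 0.434: g = -0.0005, g' = -0.710 → ψ₁ = 0.433
Converged at ψ₁ = 0.433.
Drum-1 compositions:
  1: x = 0.136, y = 0.401
  2: x = 0.218, y = 0.352
  3: x = 0.287, y = 0.149
  4: x = 0.360, y = 0.097
Drum-2 feed = drum-1 liquid: z₂ = (0.1361, 0.2176, 0.2866, 0.3598).
Drum 2:
Newton–Raphson from ψ₂ = 0.63:
  ψ₂ = 0.630: g = -0.0997, g' = -0.619 → ψ₂ = 0.469
  ψ₂ = 0.469: g = 0.0014, g' = -0.651 → ψ₂ = 0.471
Converged at ψ₂ = 0.471.
  1: x = 0.052, y = 0.230
  2: x = 0.130, y = 0.316
  3: x = 0.320, y = 0.249
  4: x = 0.498, y = 0.204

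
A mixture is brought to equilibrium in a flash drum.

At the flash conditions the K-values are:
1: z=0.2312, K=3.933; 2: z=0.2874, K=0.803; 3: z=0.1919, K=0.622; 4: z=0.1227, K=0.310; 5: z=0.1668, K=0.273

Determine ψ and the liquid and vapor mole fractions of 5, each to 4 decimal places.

ψ = 0.2512, x_5 = 0.2041, y_5 = 0.0557

Newton–Raphson from ψ = 0.5:
  ψ = 0.5000: g = -0.19709, g' = -0.7361 → ψ = 0.2323
  ψ = 0.2323: g = 0.01778, g' = -0.9593 → ψ = 0.2508
  ψ = 0.2508: g = 0.00034, g' = -0.9234 → ψ = 0.2512
Converged at ψ = 0.2512.
Compositions from xᵢ = zᵢ/(1+ψ(Kᵢ−1)), yᵢ = Kᵢxᵢ:
  1: x = 0.1331, y = 0.5236
  2: x = 0.3024, y = 0.2428
  3: x = 0.2120, y = 0.1319
  4: x = 0.1484, y = 0.0460
  5: x = 0.2041, y = 0.0557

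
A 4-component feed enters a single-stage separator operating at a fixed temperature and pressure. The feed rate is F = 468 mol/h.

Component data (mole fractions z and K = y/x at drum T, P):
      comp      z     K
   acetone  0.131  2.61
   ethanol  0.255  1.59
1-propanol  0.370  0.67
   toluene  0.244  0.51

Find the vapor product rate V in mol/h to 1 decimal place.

V = 132.9 mol/h

Material balance + equilibrium reduce to Σ zᵢ(Kᵢ−1)/(1+V/F(Kᵢ−1)) = 0.
Check two-phase: ΣzᵢKᵢ = 1.120 > 1 and Σzᵢ/Kᵢ = 1.241 > 1, so g(0) = 0.120 > 0 and g(1) = -0.241 < 0.
Newton–Raphson from V/F = 0.59:
  V/F = 0.590: g = -0.1000, g' = -0.316 → V/F = 0.274
  V/F = 0.274: g = 0.0037, g' = -0.356 → V/F = 0.284
Converged at V/F = 0.284.
Then V = V/F·F = 0.2839·468 = 132.9 mol/h and L = F − V = 335.1 mol/h.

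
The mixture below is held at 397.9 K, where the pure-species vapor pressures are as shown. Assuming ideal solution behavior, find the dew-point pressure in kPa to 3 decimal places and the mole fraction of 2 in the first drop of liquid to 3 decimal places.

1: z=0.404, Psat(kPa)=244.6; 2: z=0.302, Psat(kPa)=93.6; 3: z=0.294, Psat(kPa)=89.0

At the dew point ψ → 1, so Σzᵢ/Kᵢ = 1 with Kᵢ = Pᵢˢᵃᵗ/P ⇒ 1/P = Σzᵢ/Pᵢˢᵃᵗ.
1/P = 0.404/244.6 + 0.302/93.6 + 0.294/89.0 = 0.008182 ⇒ P = 122.226 kPa
xᵢ = zᵢP/Pᵢˢᵃᵗ ⇒ x_2 = 0.302·122.226/93.6 = 0.394

Pdew = 122.226 kPa, x_2 = 0.394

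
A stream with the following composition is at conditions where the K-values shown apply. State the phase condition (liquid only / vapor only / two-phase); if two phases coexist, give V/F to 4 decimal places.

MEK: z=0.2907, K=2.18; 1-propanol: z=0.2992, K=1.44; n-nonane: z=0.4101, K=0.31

two-phase, V/F = 0.3222

ΣzᵢKᵢ = 1.1917; Σzᵢ/Kᵢ = 1.6640.
Both exceed 1, so a two-phase solution exists.
Newton iteration, ψ⁰ = 0.43:
  ψ = 0.4300: g = -0.06408, g' = -0.6138 → ψ = 0.3256
  ψ = 0.3256: g = -0.00200, g' = -0.5804 → ψ = 0.3222
Converged at ψ = 0.3222.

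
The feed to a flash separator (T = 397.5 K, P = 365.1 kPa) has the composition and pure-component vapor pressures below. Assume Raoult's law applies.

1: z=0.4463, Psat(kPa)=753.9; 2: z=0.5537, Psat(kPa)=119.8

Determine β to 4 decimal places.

Raoult's law: Kᵢ = Pᵢˢᵃᵗ/P = Pᵢˢᵃᵗ/365.1.
  K_1 = 753.9/365.1 = 2.064914, K_2 = 119.8/365.1 = 0.328129
Rachford–Rice: g(β) = Σ zᵢ(Kᵢ−1)/(1+β(Kᵢ−1)) = 0.
Feasibility: ΣzᵢKᵢ = 1.1033, Σzᵢ/Kᵢ = 1.9036 — both > 1, two phases present.
Newton–Raphson from β = 0.51:
  β = 0.5100: g = -0.25794, g' = -0.7910 → β = 0.1839
  β = 0.1839: g = -0.02703, g' = -0.6793 → β = 0.1441
  β = 0.1441: g = 0.00013, g' = -0.6868 → β = 0.1443
Converged at β = 0.1443.

β = 0.1443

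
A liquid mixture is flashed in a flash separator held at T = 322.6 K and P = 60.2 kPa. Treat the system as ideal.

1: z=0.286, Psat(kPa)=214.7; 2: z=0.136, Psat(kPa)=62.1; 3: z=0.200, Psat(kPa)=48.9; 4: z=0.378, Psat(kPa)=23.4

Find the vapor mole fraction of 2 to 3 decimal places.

y_2 = 0.138

Raoult's law: Kᵢ = Pᵢˢᵃᵗ/P = Pᵢˢᵃᵗ/60.2.
  K_1 = 214.7/60.2 = 3.56645, K_2 = 62.1/60.2 = 1.03156, K_3 = 48.9/60.2 = 0.81229, K_4 = 23.4/60.2 = 0.38870
Newton–Raphson from ψ = 0.59:
  ψ = 0.590: g = -0.1075, g' = -0.653 → ψ = 0.425
  ψ = 0.425: g = 0.0021, g' = -0.697 → ψ = 0.428
Converged at ψ = 0.428.
Compositions from xᵢ = zᵢ/(1+ψ(Kᵢ−1)), yᵢ = Kᵢxᵢ:
  1: x = 0.136, y = 0.486
  2: x = 0.134, y = 0.138
  3: x = 0.217, y = 0.177
  4: x = 0.512, y = 0.199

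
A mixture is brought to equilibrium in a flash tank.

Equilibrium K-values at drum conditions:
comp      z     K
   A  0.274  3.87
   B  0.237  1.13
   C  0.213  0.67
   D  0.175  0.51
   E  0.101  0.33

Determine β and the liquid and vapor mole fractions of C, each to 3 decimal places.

Rachford–Rice: g(β) = Σ zᵢ(Kᵢ−1)/(1+β(Kᵢ−1)) = 0.
Feasibility: ΣzᵢKᵢ = 1.593, Σzᵢ/Kᵢ = 1.248 — both > 1, two phases present.
Iterate (Newton) starting at β = 0.53:
  β = 0.530: g = 0.0348, g' = -0.578 → β = 0.590
  β = 0.590: g = 0.0007, g' = -0.557 → β = 0.591
Converged at β = 0.591.
Compositions from xᵢ = zᵢ/(1+β(Kᵢ−1)), yᵢ = Kᵢxᵢ:
  A: x = 0.102, y = 0.393
  B: x = 0.220, y = 0.249
  C: x = 0.265, y = 0.177
  D: x = 0.246, y = 0.126
  E: x = 0.167, y = 0.055

β = 0.591, x_C = 0.265, y_C = 0.177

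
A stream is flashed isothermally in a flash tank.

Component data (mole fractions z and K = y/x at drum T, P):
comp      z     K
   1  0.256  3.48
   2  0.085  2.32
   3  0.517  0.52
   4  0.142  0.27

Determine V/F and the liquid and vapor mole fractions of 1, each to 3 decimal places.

V/F = 0.325, x_1 = 0.142, y_1 = 0.493

Rachford–Rice: g(V/F) = Σ zᵢ(Kᵢ−1)/(1+V/F(Kᵢ−1)) = 0.
g(0) = ΣzᵢKᵢ − 1 = 0.395 and g(1) = 1 − Σzᵢ/Kᵢ = -0.630, so a root lies in (0, 1).
Iterate (Newton) starting at V/F = 0.66:
  V/F = 0.660: g = -0.2625, g' = -0.806 → V/F = 0.334
  V/F = 0.334: g = -0.0077, g' = -0.843 → V/F = 0.325
Converged at V/F = 0.325.
Compositions from xᵢ = zᵢ/(1+V/F(Kᵢ−1)), yᵢ = Kᵢxᵢ:
  1: x = 0.142, y = 0.493
  2: x = 0.059, y = 0.138
  3: x = 0.613, y = 0.319
  4: x = 0.186, y = 0.050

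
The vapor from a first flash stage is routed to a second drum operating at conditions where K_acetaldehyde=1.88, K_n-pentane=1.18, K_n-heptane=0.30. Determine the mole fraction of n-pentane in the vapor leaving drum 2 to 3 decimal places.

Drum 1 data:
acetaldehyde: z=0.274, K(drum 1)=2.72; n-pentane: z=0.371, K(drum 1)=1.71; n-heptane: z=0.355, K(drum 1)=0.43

y_n-pentane (drum 2) = 0.447

Drum 1:
Iterate (Newton) starting at ψ₁ = 0.56:
  ψ₁ = 0.560: g = 0.1313, g' = -0.555 → ψ₁ = 0.797
  ψ₁ = 0.797: g = -0.0036, g' = -0.608 → ψ₁ = 0.791
Converged at ψ₁ = 0.791.
Drum-1 compositions:
  acetaldehyde: x = 0.116, y = 0.316
  n-pentane: x = 0.238, y = 0.406
  n-heptane: x = 0.646, y = 0.278
Drum-2 feed = drum-1 vapor: z₂ = (0.3158, 0.4063, 0.2779).
Drum 2:
Let ψ₂ = V/F and solve Σ zᵢ(Kᵢ−1)/(1+ψ₂(Kᵢ−1)) = 0.
g(0) = ΣzᵢKᵢ − 1 = 0.156 and g(1) = 1 − Σzᵢ/Kᵢ = -0.439, so a root lies in (0, 1).
Newton iteration, ψ₂⁰ = 0.5:
  ψ₂ = 0.500: g = -0.0392, g' = -0.451 → ψ₂ = 0.413
  ψ₂ = 0.413: g = -0.0018, g' = -0.412 → ψ₂ = 0.409
Converged at ψ₂ = 0.409.
  acetaldehyde: x = 0.232, y = 0.437
  n-pentane: x = 0.378, y = 0.447
  n-heptane: x = 0.389, y = 0.117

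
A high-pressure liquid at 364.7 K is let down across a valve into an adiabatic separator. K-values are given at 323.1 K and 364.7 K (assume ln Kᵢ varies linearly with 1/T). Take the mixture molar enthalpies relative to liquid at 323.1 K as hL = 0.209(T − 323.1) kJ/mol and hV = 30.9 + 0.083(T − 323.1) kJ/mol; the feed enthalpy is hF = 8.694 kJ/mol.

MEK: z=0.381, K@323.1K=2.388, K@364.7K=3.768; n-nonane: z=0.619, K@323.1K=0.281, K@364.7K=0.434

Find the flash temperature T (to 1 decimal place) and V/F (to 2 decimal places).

T = 335.2 K, V/F = 0.21

Adiabatic flash: solve Rachford–Rice at each trial T, then check hF = ψ·hV(T) + (1−ψ)·hL(T).
  T = 323.1 K: K = (2.388, 0.281), RR gives ψ = 0.084, H_out = 2.594 kJ/mol
  T = 364.7 K: K = (3.768, 0.434), RR gives ψ = 0.450, H_out = 20.228 kJ/mol
  T = 343.9 K: K = (3.041, 0.354), RR gives ψ = 0.286, H_out = 12.446 kJ/mol
  T = 333.5 K: K = (2.705, 0.316), RR gives ψ = 0.194, H_out = 7.925 kJ/mol
  T = 338.7 K: K = (2.871, 0.335), RR gives ψ = 0.242, H_out = 10.262 kJ/mol
  T = 336.1 K: K = (2.787, 0.326), RR gives ψ = 0.219, H_out = 9.115 kJ/mol
  T = 334.8 K: K = (2.746, 0.321), RR gives ψ = 0.207, H_out = 8.526 kJ/mol
Linear interpolation between T = 334.8 (H_out = 8.526) and T = 336.1 (H_out = 9.115) on hF = 8.694 gives T ≈ 335.2 K, at which ψ = 0.21.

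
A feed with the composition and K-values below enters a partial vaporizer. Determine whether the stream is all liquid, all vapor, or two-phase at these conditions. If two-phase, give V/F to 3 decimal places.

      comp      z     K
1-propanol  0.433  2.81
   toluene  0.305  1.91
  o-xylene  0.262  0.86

ΣzᵢKᵢ = 2.025; Σzᵢ/Kᵢ = 0.618.
Since Σzᵢ/Kᵢ < 1 the mixture is above its dew point — single vapor phase.

all vapor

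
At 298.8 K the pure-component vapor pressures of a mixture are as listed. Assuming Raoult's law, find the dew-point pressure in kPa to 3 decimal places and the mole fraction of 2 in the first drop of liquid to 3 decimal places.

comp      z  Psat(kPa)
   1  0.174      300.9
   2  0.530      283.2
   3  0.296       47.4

Pdew = 115.016 kPa, x_2 = 0.215

At the dew point ψ → 1, so Σzᵢ/Kᵢ = 1 with Kᵢ = Pᵢˢᵃᵗ/P ⇒ 1/P = Σzᵢ/Pᵢˢᵃᵗ.
1/P = 0.174/300.9 + 0.530/283.2 + 0.296/47.4 = 0.008694 ⇒ P = 115.016 kPa
xᵢ = zᵢP/Pᵢˢᵃᵗ ⇒ x_2 = 0.530·115.016/283.2 = 0.215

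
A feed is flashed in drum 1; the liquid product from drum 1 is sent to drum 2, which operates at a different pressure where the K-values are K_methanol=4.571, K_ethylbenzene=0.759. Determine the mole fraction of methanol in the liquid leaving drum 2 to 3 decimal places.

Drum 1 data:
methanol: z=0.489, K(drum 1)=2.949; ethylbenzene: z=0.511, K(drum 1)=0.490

x_methanol (drum 2) = 0.063

Drum 1:
Material balance + equilibrium reduce to Σ zᵢ(Kᵢ−1)/(1+ψ₁(Kᵢ−1)) = 0.
Feasibility: ΣzᵢKᵢ = 1.692, Σzᵢ/Kᵢ = 1.209 — both > 1, two phases present.
Binary case is linear: z₁(K₁−1)(1+ψ₁(K₂−1)) + z₂(K₂−1)(1+ψ₁(K₁−1)) = 0
⇒ ψ₁ = [z₁(K₁−1)+z₂(K₂−1)] / [−(K₁−1)(K₂−1)] = 0.6925/0.9940 = 0.697
Drum-1 compositions:
  methanol: x = 0.207, y = 0.612
  ethylbenzene: x = 0.793, y = 0.388
Drum-2 feed = drum-1 liquid: z₂ = (0.2074, 0.7926).
Drum 2:
Let ψ₂ = V/F and solve Σ zᵢ(Kᵢ−1)/(1+ψ₂(Kᵢ−1)) = 0.
g(0) = ΣzᵢKᵢ − 1 = 0.550 and g(1) = 1 − Σzᵢ/Kᵢ = -0.090, so a root lies in (0, 1).
Newton iteration, ψ₂⁰ = 0.5:
  ψ₂ = 0.500: g = 0.0487, g' = -0.400 → ψ₂ = 0.622
  ψ₂ = 0.622: g = 0.0053, g' = -0.319 → ψ₂ = 0.638
  ψ₂ = 0.638: g = 0.0001, g' = -0.310 → ψ₂ = 0.639
Converged at ψ₂ = 0.639.
  methanol: x = 0.063, y = 0.289
  ethylbenzene: x = 0.937, y = 0.711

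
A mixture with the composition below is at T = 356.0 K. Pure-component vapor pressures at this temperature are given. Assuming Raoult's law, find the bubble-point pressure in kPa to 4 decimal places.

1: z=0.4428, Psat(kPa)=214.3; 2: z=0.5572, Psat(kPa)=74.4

At the bubble point ψ → 0, so ΣzᵢKᵢ = 1 with Kᵢ = Pᵢˢᵃᵗ/P ⇒ P = ΣzᵢPᵢˢᵃᵗ.
P = 0.4428·214.3 + 0.5572·74.4 = 136.3477 kPa

Pbub = 136.3477 kPa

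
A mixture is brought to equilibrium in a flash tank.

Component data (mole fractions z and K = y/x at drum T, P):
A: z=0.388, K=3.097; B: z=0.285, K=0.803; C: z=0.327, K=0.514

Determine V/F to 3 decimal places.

V/F = 0.751

Material balance + equilibrium reduce to Σ zᵢ(Kᵢ−1)/(1+V/F(Kᵢ−1)) = 0.
g(0) = ΣzᵢKᵢ − 1 = 0.599 and g(1) = 1 − Σzᵢ/Kᵢ = -0.116, so a root lies in (0, 1).
Newton–Raphson from V/F = 0.5:
  V/F = 0.500: g = 0.1250, g' = -0.555 → V/F = 0.725
  V/F = 0.725: g = 0.0119, g' = -0.468 → V/F = 0.751
Converged at V/F = 0.751.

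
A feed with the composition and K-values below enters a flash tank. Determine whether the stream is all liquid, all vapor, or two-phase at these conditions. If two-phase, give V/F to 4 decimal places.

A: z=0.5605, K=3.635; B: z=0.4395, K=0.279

two-phase, V/F = 0.6106

ΣzᵢKᵢ = 2.1600; Σzᵢ/Kᵢ = 1.7295.
Both exceed 1, so a two-phase solution exists.
Material balance + equilibrium reduce to Σ zᵢ(Kᵢ−1)/(1+ψ(Kᵢ−1)) = 0.
Binary case is linear: z₁(K₁−1)(1+ψ(K₂−1)) + z₂(K₂−1)(1+ψ(K₁−1)) = 0
⇒ ψ = [z₁(K₁−1)+z₂(K₂−1)] / [−(K₁−1)(K₂−1)] = 1.16004/1.89983 = 0.6106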